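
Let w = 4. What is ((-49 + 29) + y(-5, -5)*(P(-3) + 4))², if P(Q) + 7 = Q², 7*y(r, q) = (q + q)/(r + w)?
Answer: 6400/49 ≈ 130.61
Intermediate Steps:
y(r, q) = 2*q/(7*(4 + r)) (y(r, q) = ((q + q)/(r + 4))/7 = ((2*q)/(4 + r))/7 = (2*q/(4 + r))/7 = 2*q/(7*(4 + r)))
P(Q) = -7 + Q²
((-49 + 29) + y(-5, -5)*(P(-3) + 4))² = ((-49 + 29) + ((2/7)*(-5)/(4 - 5))*((-7 + (-3)²) + 4))² = (-20 + ((2/7)*(-5)/(-1))*((-7 + 9) + 4))² = (-20 + ((2/7)*(-5)*(-1))*(2 + 4))² = (-20 + (10/7)*6)² = (-20 + 60/7)² = (-80/7)² = 6400/49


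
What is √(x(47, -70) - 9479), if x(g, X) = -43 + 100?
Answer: I*√9422 ≈ 97.067*I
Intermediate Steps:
x(g, X) = 57
√(x(47, -70) - 9479) = √(57 - 9479) = √(-9422) = I*√9422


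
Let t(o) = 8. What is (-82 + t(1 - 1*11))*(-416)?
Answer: 30784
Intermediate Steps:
(-82 + t(1 - 1*11))*(-416) = (-82 + 8)*(-416) = -74*(-416) = 30784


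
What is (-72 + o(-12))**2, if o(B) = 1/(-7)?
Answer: 255025/49 ≈ 5204.6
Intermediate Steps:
o(B) = -1/7
(-72 + o(-12))**2 = (-72 - 1/7)**2 = (-505/7)**2 = 255025/49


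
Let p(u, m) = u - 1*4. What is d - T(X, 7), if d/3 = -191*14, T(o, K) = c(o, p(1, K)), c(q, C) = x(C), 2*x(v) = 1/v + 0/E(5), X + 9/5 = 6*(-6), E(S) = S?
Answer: -48131/6 ≈ -8021.8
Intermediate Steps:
p(u, m) = -4 + u (p(u, m) = u - 4 = -4 + u)
X = -189/5 (X = -9/5 + 6*(-6) = -9/5 - 36 = -189/5 ≈ -37.800)
x(v) = 1/(2*v) (x(v) = (1/v + 0/5)/2 = (1/v + 0*(⅕))/2 = (1/v + 0)/2 = 1/(2*v))
c(q, C) = 1/(2*C)
T(o, K) = -⅙ (T(o, K) = 1/(2*(-4 + 1)) = (½)/(-3) = (½)*(-⅓) = -⅙)
d = -8022 (d = 3*(-191*14) = 3*(-2674) = -8022)
d - T(X, 7) = -8022 - 1*(-⅙) = -8022 + ⅙ = -48131/6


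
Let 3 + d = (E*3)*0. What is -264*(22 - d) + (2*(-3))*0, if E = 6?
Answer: -6600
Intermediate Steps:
d = -3 (d = -3 + (6*3)*0 = -3 + 18*0 = -3 + 0 = -3)
-264*(22 - d) + (2*(-3))*0 = -264*(22 - 1*(-3)) + (2*(-3))*0 = -264*(22 + 3) - 6*0 = -264*25 + 0 = -6600 + 0 = -6600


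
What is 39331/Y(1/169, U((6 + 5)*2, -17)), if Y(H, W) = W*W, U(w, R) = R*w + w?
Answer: 39331/123904 ≈ 0.31743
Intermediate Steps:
U(w, R) = w + R*w
Y(H, W) = W²
39331/Y(1/169, U((6 + 5)*2, -17)) = 39331/((((6 + 5)*2)*(1 - 17))²) = 39331/(((11*2)*(-16))²) = 39331/((22*(-16))²) = 39331/((-352)²) = 39331/123904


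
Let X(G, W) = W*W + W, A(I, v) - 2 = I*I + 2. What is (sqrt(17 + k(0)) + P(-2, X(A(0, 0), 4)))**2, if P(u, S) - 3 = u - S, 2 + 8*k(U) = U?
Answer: (-38 + sqrt(67))**2/4 ≈ 222.23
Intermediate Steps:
k(U) = -1/4 + U/8
A(I, v) = 4 + I**2 (A(I, v) = 2 + (I*I + 2) = 2 + (I**2 + 2) = 2 + (2 + I**2) = 4 + I**2)
X(G, W) = W + W**2 (X(G, W) = W**2 + W = W + W**2)
P(u, S) = 3 + u - S (P(u, S) = 3 + (u - S) = 3 + u - S)
(sqrt(17 + k(0)) + P(-2, X(A(0, 0), 4)))**2 = (sqrt(17 + (-1/4 + (1/8)*0)) + (3 - 2 - 4*(1 + 4)))**2 = (sqrt(17 + (-1/4 + 0)) + (3 - 2 - 4*5))**2 = (sqrt(17 - 1/4) + (3 - 2 - 1*20))**2 = (sqrt(67/4) + (3 - 2 - 20))**2 = (sqrt(67)/2 - 19)**2 = (-19 + sqrt(67)/2)**2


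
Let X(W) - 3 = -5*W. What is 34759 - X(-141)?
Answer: 34051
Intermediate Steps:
X(W) = 3 - 5*W
34759 - X(-141) = 34759 - (3 - 5*(-141)) = 34759 - (3 + 705) = 34759 - 1*708 = 34759 - 708 = 34051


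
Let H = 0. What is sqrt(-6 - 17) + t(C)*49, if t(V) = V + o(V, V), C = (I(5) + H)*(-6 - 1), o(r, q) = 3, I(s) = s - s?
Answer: 147 + I*sqrt(23) ≈ 147.0 + 4.7958*I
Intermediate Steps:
I(s) = 0
C = 0 (C = (0 + 0)*(-6 - 1) = 0*(-7) = 0)
t(V) = 3 + V (t(V) = V + 3 = 3 + V)
sqrt(-6 - 17) + t(C)*49 = sqrt(-6 - 17) + (3 + 0)*49 = sqrt(-23) + 3*49 = I*sqrt(23) + 147 = 147 + I*sqrt(23)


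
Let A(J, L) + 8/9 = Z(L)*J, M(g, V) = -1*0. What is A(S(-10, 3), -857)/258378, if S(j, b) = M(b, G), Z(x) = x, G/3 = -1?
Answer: -4/1162701 ≈ -3.4403e-6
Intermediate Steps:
G = -3 (G = 3*(-1) = -3)
M(g, V) = 0
S(j, b) = 0
A(J, L) = -8/9 + J*L (A(J, L) = -8/9 + L*J = -8/9 + J*L)
A(S(-10, 3), -857)/258378 = (-8/9 + 0*(-857))/258378 = (-8/9 + 0)*(1/258378) = -8/9*1/258378 = -4/1162701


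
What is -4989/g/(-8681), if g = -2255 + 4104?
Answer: 4989/16051169 ≈ 0.00031082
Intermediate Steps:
g = 1849
-4989/g/(-8681) = -4989/1849/(-8681) = -4989*1/1849*(-1/8681) = -4989/1849*(-1/8681) = 4989/16051169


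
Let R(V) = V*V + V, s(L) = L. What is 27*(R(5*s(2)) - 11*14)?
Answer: -1188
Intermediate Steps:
R(V) = V + V² (R(V) = V² + V = V + V²)
27*(R(5*s(2)) - 11*14) = 27*((5*2)*(1 + 5*2) - 11*14) = 27*(10*(1 + 10) - 154) = 27*(10*11 - 154) = 27*(110 - 154) = 27*(-44) = -1188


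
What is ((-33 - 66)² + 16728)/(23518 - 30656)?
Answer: -26529/7138 ≈ -3.7166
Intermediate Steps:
((-33 - 66)² + 16728)/(23518 - 30656) = ((-99)² + 16728)/(-7138) = (9801 + 16728)*(-1/7138) = 26529*(-1/7138) = -26529/7138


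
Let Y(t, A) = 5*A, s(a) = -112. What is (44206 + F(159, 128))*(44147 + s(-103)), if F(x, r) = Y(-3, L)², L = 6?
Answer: 1986242710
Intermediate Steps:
F(x, r) = 900 (F(x, r) = (5*6)² = 30² = 900)
(44206 + F(159, 128))*(44147 + s(-103)) = (44206 + 900)*(44147 - 112) = 45106*44035 = 1986242710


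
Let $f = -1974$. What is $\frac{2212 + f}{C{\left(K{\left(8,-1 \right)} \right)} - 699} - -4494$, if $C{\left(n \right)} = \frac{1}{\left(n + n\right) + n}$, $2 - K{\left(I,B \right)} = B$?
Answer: $\frac{831327}{185} \approx 4493.7$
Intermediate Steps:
$K{\left(I,B \right)} = 2 - B$
$C{\left(n \right)} = \frac{1}{3 n}$ ($C{\left(n \right)} = \frac{1}{2 n + n} = \frac{1}{3 n}$)
$\frac{2212 + f}{C{\left(K{\left(8,-1 \right)} \right)} - 699} - -4494 = \frac{2212 - 1974}{\frac{1}{3 \left(2 - -1\right)} - 699} - -4494 = \frac{238}{\frac{1}{3 \left(2 + 1\right)} - 699} + 4494 = \frac{238}{\frac{1}{3 \cdot 3} - 699} + 4494 = \frac{238}{\frac{1}{3} \cdot \frac{1}{3} - 699} + 4494 = \frac{238}{\frac{1}{9} - 699} + 4494 = \frac{238}{- \frac{6290}{9}} + 4494 = 238 \left(- \frac{9}{6290}\right) + 4494 = - \frac{63}{185} + 4494 = \frac{831327}{185}$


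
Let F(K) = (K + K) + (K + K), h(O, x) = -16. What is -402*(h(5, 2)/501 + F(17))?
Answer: -4562968/167 ≈ -27323.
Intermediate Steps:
F(K) = 4*K (F(K) = 2*K + 2*K = 4*K)
-402*(h(5, 2)/501 + F(17)) = -402*(-16/501 + 4*17) = -402*(-16*1/501 + 68) = -402*(-16/501 + 68) = -402*34052/501 = -4562968/167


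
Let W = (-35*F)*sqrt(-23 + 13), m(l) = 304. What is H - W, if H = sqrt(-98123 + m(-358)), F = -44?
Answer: I*(sqrt(97819) - 1540*sqrt(10)) ≈ -4557.1*I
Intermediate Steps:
W = 1540*I*sqrt(10) (W = (-35*(-44))*sqrt(-23 + 13) = 1540*sqrt(-10) = 1540*(I*sqrt(10)) = 1540*I*sqrt(10) ≈ 4869.9*I)
H = I*sqrt(97819) (H = sqrt(-98123 + 304) = sqrt(-97819) = I*sqrt(97819) ≈ 312.76*I)
H - W = I*sqrt(97819) - 1540*I*sqrt(10)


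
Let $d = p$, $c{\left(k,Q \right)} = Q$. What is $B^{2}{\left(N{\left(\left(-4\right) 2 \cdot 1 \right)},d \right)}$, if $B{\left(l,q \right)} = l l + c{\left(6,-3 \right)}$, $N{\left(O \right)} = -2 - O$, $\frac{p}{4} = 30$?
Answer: $1089$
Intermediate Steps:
$p = 120$ ($p = 4 \cdot 30 = 120$)
$d = 120$
$B{\left(l,q \right)} = -3 + l^{2}$ ($B{\left(l,q \right)} = l l - 3 = l^{2} - 3 = -3 + l^{2}$)
$B^{2}{\left(N{\left(\left(-4\right) 2 \cdot 1 \right)},d \right)} = \left(-3 + \left(-2 - \left(-4\right) 2 \cdot 1\right)^{2}\right)^{2} = \left(-3 + \left(-2 - \left(-8\right) 1\right)^{2}\right)^{2} = \left(-3 + \left(-2 - -8\right)^{2}\right)^{2} = \left(-3 + \left(-2 + 8\right)^{2}\right)^{2} = \left(-3 + 6^{2}\right)^{2} = \left(-3 + 36\right)^{2} = 33^{2} = 1089$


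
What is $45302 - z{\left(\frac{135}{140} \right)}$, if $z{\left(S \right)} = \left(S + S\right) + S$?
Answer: $\frac{1268375}{28} \approx 45299.0$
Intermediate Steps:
$z{\left(S \right)} = 3 S$ ($z{\left(S \right)} = 2 S + S = 3 S$)
$45302 - z{\left(\frac{135}{140} \right)} = 45302 - 3 \cdot \frac{135}{140} = 45302 - 3 \cdot 135 \cdot \frac{1}{140} = 45302 - 3 \cdot \frac{27}{28} = 45302 - \frac{81}{28} = \frac{1268375}{28}$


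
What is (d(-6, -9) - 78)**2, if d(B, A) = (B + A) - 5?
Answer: 9604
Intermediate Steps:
d(B, A) = -5 + A + B (d(B, A) = (A + B) - 5 = -5 + A + B)
(d(-6, -9) - 78)**2 = ((-5 - 9 - 6) - 78)**2 = (-20 - 78)**2 = (-98)**2 = 9604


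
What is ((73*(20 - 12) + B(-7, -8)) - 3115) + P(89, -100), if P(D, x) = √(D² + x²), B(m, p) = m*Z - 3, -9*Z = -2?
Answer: -22820/9 + √17921 ≈ -2401.7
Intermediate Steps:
Z = 2/9 (Z = -⅑*(-2) = 2/9 ≈ 0.22222)
B(m, p) = -3 + 2*m/9 (B(m, p) = m*(2/9) - 3 = 2*m/9 - 3 = -3 + 2*m/9)
((73*(20 - 12) + B(-7, -8)) - 3115) + P(89, -100) = ((73*(20 - 12) + (-3 + (2/9)*(-7))) - 3115) + √(89² + (-100)²) = ((73*8 + (-3 - 14/9)) - 3115) + √(7921 + 10000) = ((584 - 41/9) - 3115) + √17921 = (5215/9 - 3115) + √17921 = -22820/9 + √17921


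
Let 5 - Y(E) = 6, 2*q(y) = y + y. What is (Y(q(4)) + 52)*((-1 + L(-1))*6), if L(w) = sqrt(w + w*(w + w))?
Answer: 0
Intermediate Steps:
q(y) = y (q(y) = (y + y)/2 = (2*y)/2 = y)
Y(E) = -1 (Y(E) = 5 - 1*6 = 5 - 6 = -1)
L(w) = sqrt(w + 2*w**2) (L(w) = sqrt(w + w*(2*w)) = sqrt(w + 2*w**2))
(Y(q(4)) + 52)*((-1 + L(-1))*6) = (-1 + 52)*((-1 + sqrt(-(1 + 2*(-1))))*6) = 51*((-1 + sqrt(-(1 - 2)))*6) = 51*((-1 + sqrt(-1*(-1)))*6) = 51*((-1 + sqrt(1))*6) = 51*((-1 + 1)*6) = 51*(0*6) = 51*0 = 0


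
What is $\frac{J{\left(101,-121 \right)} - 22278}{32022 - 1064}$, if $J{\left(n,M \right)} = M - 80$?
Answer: $- \frac{22479}{30958} \approx -0.72611$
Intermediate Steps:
$J{\left(n,M \right)} = -80 + M$
$\frac{J{\left(101,-121 \right)} - 22278}{32022 - 1064} = \frac{\left(-80 - 121\right) - 22278}{32022 - 1064} = \frac{-201 - 22278}{30958} = \left(-22479\right) \frac{1}{30958} = - \frac{22479}{30958}$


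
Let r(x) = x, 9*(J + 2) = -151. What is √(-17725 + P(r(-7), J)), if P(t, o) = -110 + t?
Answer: I*√17842 ≈ 133.57*I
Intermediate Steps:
J = -169/9 (J = -2 + (⅑)*(-151) = -2 - 151/9 = -169/9 ≈ -18.778)
√(-17725 + P(r(-7), J)) = √(-17725 + (-110 - 7)) = √(-17725 - 117) = √(-17842) = I*√17842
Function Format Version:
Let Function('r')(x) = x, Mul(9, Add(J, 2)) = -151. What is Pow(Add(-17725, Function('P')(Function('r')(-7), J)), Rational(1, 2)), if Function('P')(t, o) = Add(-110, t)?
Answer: Mul(I, Pow(17842, Rational(1, 2))) ≈ Mul(133.57, I)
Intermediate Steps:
J = Rational(-169, 9) (J = Add(-2, Mul(Rational(1, 9), -151)) = Add(-2, Rational(-151, 9)) = Rational(-169, 9) ≈ -18.778)
Pow(Add(-17725, Function('P')(Function('r')(-7), J)), Rational(1, 2)) = Pow(Add(-17725, Add(-110, -7)), Rational(1, 2)) = Pow(Add(-17725, -117), Rational(1, 2)) = Pow(-17842, Rational(1, 2)) = Mul(I, Pow(17842, Rational(1, 2)))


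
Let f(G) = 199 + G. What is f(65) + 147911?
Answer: 148175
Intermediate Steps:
f(65) + 147911 = (199 + 65) + 147911 = 264 + 147911 = 148175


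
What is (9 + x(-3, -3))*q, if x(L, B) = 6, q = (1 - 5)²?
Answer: 240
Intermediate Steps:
q = 16 (q = (-4)² = 16)
(9 + x(-3, -3))*q = (9 + 6)*16 = 15*16 = 240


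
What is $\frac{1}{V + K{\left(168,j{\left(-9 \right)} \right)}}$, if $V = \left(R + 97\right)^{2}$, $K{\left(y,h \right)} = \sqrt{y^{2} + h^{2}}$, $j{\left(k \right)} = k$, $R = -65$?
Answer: $\frac{1024}{1020271} - \frac{3 \sqrt{3145}}{1020271} \approx 0.00083876$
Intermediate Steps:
$K{\left(y,h \right)} = \sqrt{h^{2} + y^{2}}$
$V = 1024$ ($V = \left(-65 + 97\right)^{2} = 32^{2} = 1024$)
$\frac{1}{V + K{\left(168,j{\left(-9 \right)} \right)}} = \frac{1}{1024 + \sqrt{\left(-9\right)^{2} + 168^{2}}} = \frac{1}{1024 + \sqrt{81 + 28224}} = \frac{1}{1024 + \sqrt{28305}} = \frac{1}{1024 + 3 \sqrt{3145}}$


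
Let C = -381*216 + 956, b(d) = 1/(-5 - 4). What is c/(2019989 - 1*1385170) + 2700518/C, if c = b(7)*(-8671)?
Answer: -7714177963519/232362798570 ≈ -33.199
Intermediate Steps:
b(d) = -⅑ (b(d) = 1/(-9) = -⅑)
c = 8671/9 (c = -⅑*(-8671) = 8671/9 ≈ 963.44)
C = -81340 (C = -82296 + 956 = -81340)
c/(2019989 - 1*1385170) + 2700518/C = 8671/(9*(2019989 - 1*1385170)) + 2700518/(-81340) = 8671/(9*(2019989 - 1385170)) + 2700518*(-1/81340) = (8671/9)/634819 - 1350259/40670 = (8671/9)*(1/634819) - 1350259/40670 = 8671/5713371 - 1350259/40670 = -7714177963519/232362798570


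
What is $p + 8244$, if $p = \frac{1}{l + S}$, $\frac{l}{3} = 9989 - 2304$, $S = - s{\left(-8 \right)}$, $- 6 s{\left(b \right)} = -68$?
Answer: $\frac{569915967}{69131} \approx 8244.0$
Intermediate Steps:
$s{\left(b \right)} = \frac{34}{3}$ ($s{\left(b \right)} = \left(- \frac{1}{6}\right) \left(-68\right) = \frac{34}{3}$)
$S = - \frac{34}{3}$ ($S = \left(-1\right) \frac{34}{3} = - \frac{34}{3} \approx -11.333$)
$l = 23055$ ($l = 3 \left(9989 - 2304\right) = 3 \cdot 7685 = 23055$)
$p = \frac{3}{69131}$ ($p = \frac{1}{23055 - \frac{34}{3}} = \frac{1}{\frac{69131}{3}} = \frac{3}{69131} \approx 4.3396 \cdot 10^{-5}$)
$p + 8244 = \frac{3}{69131} + 8244 = \frac{569915967}{69131}$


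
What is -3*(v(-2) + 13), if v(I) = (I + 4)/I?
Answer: -36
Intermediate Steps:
v(I) = (4 + I)/I
-3*(v(-2) + 13) = -3*((4 - 2)/(-2) + 13) = -3*(-½*2 + 13) = -3*(-1 + 13) = -3*12 = -36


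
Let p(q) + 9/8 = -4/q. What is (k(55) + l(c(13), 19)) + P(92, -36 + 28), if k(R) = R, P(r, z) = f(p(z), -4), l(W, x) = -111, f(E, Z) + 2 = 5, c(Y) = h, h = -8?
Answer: -53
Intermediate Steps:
p(q) = -9/8 - 4/q
c(Y) = -8
f(E, Z) = 3 (f(E, Z) = -2 + 5 = 3)
P(r, z) = 3
(k(55) + l(c(13), 19)) + P(92, -36 + 28) = (55 - 111) + 3 = -56 + 3 = -53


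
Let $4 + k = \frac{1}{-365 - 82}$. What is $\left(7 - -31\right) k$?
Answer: $- \frac{67982}{447} \approx -152.08$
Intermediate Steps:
$k = - \frac{1789}{447}$ ($k = -4 + \frac{1}{-365 - 82} = -4 + \frac{1}{-447} = -4 - \frac{1}{447} = - \frac{1789}{447} \approx -4.0022$)
$\left(7 - -31\right) k = \left(7 - -31\right) \left(- \frac{1789}{447}\right) = \left(7 + 31\right) \left(- \frac{1789}{447}\right) = 38 \left(- \frac{1789}{447}\right) = - \frac{67982}{447}$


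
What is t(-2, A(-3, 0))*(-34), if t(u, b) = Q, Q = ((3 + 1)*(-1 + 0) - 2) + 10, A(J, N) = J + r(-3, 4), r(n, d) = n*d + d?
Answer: -136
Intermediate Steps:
r(n, d) = d + d*n (r(n, d) = d*n + d = d + d*n)
A(J, N) = -8 + J (A(J, N) = J + 4*(1 - 3) = J + 4*(-2) = J - 8 = -8 + J)
Q = 4 (Q = (4*(-1) - 2) + 10 = (-4 - 2) + 10 = -6 + 10 = 4)
t(u, b) = 4
t(-2, A(-3, 0))*(-34) = 4*(-34) = -136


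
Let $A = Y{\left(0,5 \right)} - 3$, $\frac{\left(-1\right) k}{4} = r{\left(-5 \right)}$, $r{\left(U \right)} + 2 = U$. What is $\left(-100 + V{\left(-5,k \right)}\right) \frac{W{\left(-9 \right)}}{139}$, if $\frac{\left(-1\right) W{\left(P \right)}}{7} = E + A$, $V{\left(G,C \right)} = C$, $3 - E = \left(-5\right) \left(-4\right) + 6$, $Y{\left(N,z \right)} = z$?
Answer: $- \frac{10584}{139} \approx -76.144$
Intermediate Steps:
$r{\left(U \right)} = -2 + U$
$k = 28$ ($k = - 4 \left(-2 - 5\right) = \left(-4\right) \left(-7\right) = 28$)
$E = -23$ ($E = 3 - \left(\left(-5\right) \left(-4\right) + 6\right) = 3 - \left(20 + 6\right) = 3 - 26 = -23$)
$A = 2$ ($A = 5 - 3 = 2$)
$W{\left(P \right)} = 147$ ($W{\left(P \right)} = - 7 \left(-23 + 2\right) = \left(-7\right) \left(-21\right) = 147$)
$\left(-100 + V{\left(-5,k \right)}\right) \frac{W{\left(-9 \right)}}{139} = \left(-100 + 28\right) \frac{147}{139} = - 72 \cdot 147 \cdot \frac{1}{139} = \left(-72\right) \frac{147}{139} = - \frac{10584}{139}$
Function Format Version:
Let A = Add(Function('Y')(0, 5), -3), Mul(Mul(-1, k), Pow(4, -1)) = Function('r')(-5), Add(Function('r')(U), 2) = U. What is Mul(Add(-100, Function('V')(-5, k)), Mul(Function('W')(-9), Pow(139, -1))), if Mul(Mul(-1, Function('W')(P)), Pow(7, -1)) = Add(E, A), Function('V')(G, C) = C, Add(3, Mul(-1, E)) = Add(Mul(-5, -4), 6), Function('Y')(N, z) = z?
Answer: Rational(-10584, 139) ≈ -76.144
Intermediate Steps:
Function('r')(U) = Add(-2, U)
k = 28 (k = Mul(-4, Add(-2, -5)) = Mul(-4, -7) = 28)
E = -23 (E = Add(3, Mul(-1, Add(Mul(-5, -4), 6))) = Add(3, Mul(-1, Add(20, 6))) = Add(3, Mul(-1, 26)) = Add(3, -26) = -23)
A = 2 (A = Add(5, -3) = 2)
Function('W')(P) = 147 (Function('W')(P) = Mul(-7, Add(-23, 2)) = Mul(-7, -21) = 147)
Mul(Add(-100, Function('V')(-5, k)), Mul(Function('W')(-9), Pow(139, -1))) = Mul(Add(-100, 28), Mul(147, Pow(139, -1))) = Mul(-72, Mul(147, Rational(1, 139))) = Mul(-72, Rational(147, 139)) = Rational(-10584, 139)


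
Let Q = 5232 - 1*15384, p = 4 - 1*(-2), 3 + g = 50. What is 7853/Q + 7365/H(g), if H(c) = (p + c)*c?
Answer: 1174631/538056 ≈ 2.1831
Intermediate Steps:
g = 47 (g = -3 + 50 = 47)
p = 6 (p = 4 + 2 = 6)
H(c) = c*(6 + c) (H(c) = (6 + c)*c = c*(6 + c))
Q = -10152 (Q = 5232 - 15384 = -10152)
7853/Q + 7365/H(g) = 7853/(-10152) + 7365/((47*(6 + 47))) = 7853*(-1/10152) + 7365/((47*53)) = -7853/10152 + 7365/2491 = 1174631/538056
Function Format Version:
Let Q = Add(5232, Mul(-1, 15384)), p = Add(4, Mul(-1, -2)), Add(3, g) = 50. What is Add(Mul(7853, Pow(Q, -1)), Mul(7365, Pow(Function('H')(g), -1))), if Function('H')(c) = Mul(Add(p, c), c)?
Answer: Rational(1174631, 538056) ≈ 2.1831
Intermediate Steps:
g = 47 (g = Add(-3, 50) = 47)
p = 6 (p = Add(4, 2) = 6)
Function('H')(c) = Mul(c, Add(6, c)) (Function('H')(c) = Mul(Add(6, c), c) = Mul(c, Add(6, c)))
Q = -10152 (Q = Add(5232, -15384) = -10152)
Add(Mul(7853, Pow(Q, -1)), Mul(7365, Pow(Function('H')(g), -1))) = Add(Mul(7853, Pow(-10152, -1)), Mul(7365, Pow(Mul(47, Add(6, 47)), -1))) = Add(Mul(7853, Rational(-1, 10152)), Mul(7365, Pow(Mul(47, 53), -1))) = Add(Rational(-7853, 10152), Mul(7365, Pow(2491, -1))) = Add(Rational(-7853, 10152), Mul(7365, Rational(1, 2491))) = Add(Rational(-7853, 10152), Rational(7365, 2491)) = Rational(1174631, 538056)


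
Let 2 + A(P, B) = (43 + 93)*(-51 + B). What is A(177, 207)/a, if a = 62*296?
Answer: 10607/9176 ≈ 1.1560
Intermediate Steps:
A(P, B) = -6938 + 136*B (A(P, B) = -2 + (43 + 93)*(-51 + B) = -2 + 136*(-51 + B) = -2 + (-6936 + 136*B) = -6938 + 136*B)
a = 18352
A(177, 207)/a = (-6938 + 136*207)/18352 = (-6938 + 28152)*(1/18352) = 21214*(1/18352) = 10607/9176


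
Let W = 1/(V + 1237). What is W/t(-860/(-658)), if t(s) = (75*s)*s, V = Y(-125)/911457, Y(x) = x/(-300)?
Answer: 98657017137/15635222250835625 ≈ 6.3099e-6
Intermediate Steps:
Y(x) = -x/300 (Y(x) = x*(-1/300) = -x/300)
V = 5/10937484 (V = -1/300*(-125)/911457 = (5/12)*(1/911457) = 5/10937484 ≈ 4.5714e-7)
t(s) = 75*s**2
W = 10937484/13529667713 (W = 1/(5/10937484 + 1237) = 1/(13529667713/10937484) = 10937484/13529667713 ≈ 0.00080841)
W/t(-860/(-658)) = 10937484/(13529667713*((75*(-860/(-658))**2))) = 10937484/(13529667713*((75*(-860*(-1/658))**2))) = 10937484/(13529667713*((75*(430/329)**2))) = 10937484/(13529667713*((75*(184900/108241)))) = 10937484/(13529667713*(13867500/108241)) = (10937484/13529667713)*(108241/13867500) = 98657017137/15635222250835625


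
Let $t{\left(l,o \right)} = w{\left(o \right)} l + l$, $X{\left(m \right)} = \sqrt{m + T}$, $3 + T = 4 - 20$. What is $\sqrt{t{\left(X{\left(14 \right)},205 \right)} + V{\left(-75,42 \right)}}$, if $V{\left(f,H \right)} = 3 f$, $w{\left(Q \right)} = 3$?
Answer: $\sqrt{-225 + 4 i \sqrt{5}} \approx 0.29808 + 15.003 i$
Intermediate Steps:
$T = -19$ ($T = -3 + \left(4 - 20\right) = -3 - 16 = -19$)
$X{\left(m \right)} = \sqrt{-19 + m}$ ($X{\left(m \right)} = \sqrt{m - 19} = \sqrt{-19 + m}$)
$t{\left(l,o \right)} = 4 l$ ($t{\left(l,o \right)} = 3 l + l = 4 l$)
$\sqrt{t{\left(X{\left(14 \right)},205 \right)} + V{\left(-75,42 \right)}} = \sqrt{4 \sqrt{-19 + 14} + 3 \left(-75\right)} = \sqrt{4 \sqrt{-5} - 225} = \sqrt{4 i \sqrt{5} - 225} = \sqrt{-225 + 4 i \sqrt{5}}$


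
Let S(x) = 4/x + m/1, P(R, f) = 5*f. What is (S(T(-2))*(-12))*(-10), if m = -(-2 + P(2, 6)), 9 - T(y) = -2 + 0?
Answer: -36480/11 ≈ -3316.4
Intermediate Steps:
T(y) = 11 (T(y) = 9 - (-2 + 0) = 9 - 1*(-2) = 9 + 2 = 11)
m = -28 (m = -(-2 + 5*6) = -(-2 + 30) = -1*28 = -28)
S(x) = -28 + 4/x (S(x) = 4/x - 28/1 = 4/x - 28*1 = 4/x - 28 = -28 + 4/x)
(S(T(-2))*(-12))*(-10) = ((-28 + 4/11)*(-12))*(-10) = -304/11*(-12)*(-10) = (3648/11)*(-10) = -36480/11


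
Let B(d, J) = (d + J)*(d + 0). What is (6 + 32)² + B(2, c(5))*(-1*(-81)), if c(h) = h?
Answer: 2578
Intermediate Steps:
B(d, J) = d*(J + d) (B(d, J) = (J + d)*d = d*(J + d))
(6 + 32)² + B(2, c(5))*(-1*(-81)) = (6 + 32)² + (2*(5 + 2))*(-1*(-81)) = 38² + (2*7)*81 = 1444 + 14*81 = 1444 + 1134 = 2578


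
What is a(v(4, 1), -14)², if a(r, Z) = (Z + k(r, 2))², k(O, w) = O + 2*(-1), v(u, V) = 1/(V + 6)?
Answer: 151807041/2401 ≈ 63227.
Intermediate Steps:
v(u, V) = 1/(6 + V)
k(O, w) = -2 + O (k(O, w) = O - 2 = -2 + O)
a(r, Z) = (-2 + Z + r)² (a(r, Z) = (Z + (-2 + r))² = (-2 + Z + r)²)
a(v(4, 1), -14)² = ((-2 - 14 + 1/(6 + 1))²)² = ((-2 - 14 + 1/7)²)² = ((-2 - 14 + ⅐)²)² = ((-111/7)²)² = (12321/49)² = 151807041/2401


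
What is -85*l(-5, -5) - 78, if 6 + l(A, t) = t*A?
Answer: -1693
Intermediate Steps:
l(A, t) = -6 + A*t (l(A, t) = -6 + t*A = -6 + A*t)
-85*l(-5, -5) - 78 = -85*(-6 - 5*(-5)) - 78 = -85*(-6 + 25) - 78 = -85*19 - 78 = -1615 - 78 = -1693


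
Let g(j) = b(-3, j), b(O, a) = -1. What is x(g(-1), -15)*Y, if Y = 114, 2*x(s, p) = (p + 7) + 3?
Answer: -285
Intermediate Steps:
g(j) = -1
x(s, p) = 5 + p/2 (x(s, p) = ((p + 7) + 3)/2 = ((7 + p) + 3)/2 = (10 + p)/2 = 5 + p/2)
x(g(-1), -15)*Y = (5 + (1/2)*(-15))*114 = (5 - 15/2)*114 = -5/2*114 = -285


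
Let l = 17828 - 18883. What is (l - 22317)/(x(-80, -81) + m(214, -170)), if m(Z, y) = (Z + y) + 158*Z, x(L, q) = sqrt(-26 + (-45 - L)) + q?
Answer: -11686/16889 ≈ -0.69193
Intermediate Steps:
l = -1055
x(L, q) = q + sqrt(-71 - L) (x(L, q) = sqrt(-71 - L) + q = q + sqrt(-71 - L))
m(Z, y) = y + 159*Z
(l - 22317)/(x(-80, -81) + m(214, -170)) = (-1055 - 22317)/((-81 + sqrt(-71 - 1*(-80))) + (-170 + 159*214)) = -23372/((-81 + sqrt(-71 + 80)) + (-170 + 34026)) = -23372/((-81 + sqrt(9)) + 33856) = -23372/((-81 + 3) + 33856) = -23372/(-78 + 33856) = -23372/33778 = -23372*1/33778 = -11686/16889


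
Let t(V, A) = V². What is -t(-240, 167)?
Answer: -57600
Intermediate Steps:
-t(-240, 167) = -1*(-240)² = -1*57600 = -57600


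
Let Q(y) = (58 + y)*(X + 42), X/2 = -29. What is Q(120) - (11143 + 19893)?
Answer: -33884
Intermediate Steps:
X = -58 (X = 2*(-29) = -58)
Q(y) = -928 - 16*y (Q(y) = (58 + y)*(-58 + 42) = (58 + y)*(-16) = -928 - 16*y)
Q(120) - (11143 + 19893) = (-928 - 16*120) - (11143 + 19893) = (-928 - 1920) - 1*31036 = -2848 - 31036 = -33884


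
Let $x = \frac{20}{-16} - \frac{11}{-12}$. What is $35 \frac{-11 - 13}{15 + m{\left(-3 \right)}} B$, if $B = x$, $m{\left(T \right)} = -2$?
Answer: $\frac{280}{13} \approx 21.538$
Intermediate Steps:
$x = - \frac{1}{3}$ ($x = 20 \left(- \frac{1}{16}\right) - - \frac{11}{12} = - \frac{5}{4} + \frac{11}{12} = - \frac{1}{3} \approx -0.33333$)
$B = - \frac{1}{3} \approx -0.33333$
$35 \frac{-11 - 13}{15 + m{\left(-3 \right)}} B = 35 \frac{-11 - 13}{15 - 2} \left(- \frac{1}{3}\right) = 35 \left(- \frac{24}{13}\right) \left(- \frac{1}{3}\right) = \left(- \frac{840}{13}\right) \left(- \frac{1}{3}\right) = \frac{280}{13}$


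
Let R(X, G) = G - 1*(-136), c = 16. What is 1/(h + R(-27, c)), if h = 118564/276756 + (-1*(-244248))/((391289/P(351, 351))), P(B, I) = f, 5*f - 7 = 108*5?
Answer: 135364473105/29877294253189 ≈ 0.0045307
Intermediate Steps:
R(X, G) = 136 + G (R(X, G) = G + 136 = 136 + G)
f = 547/5 (f = 7/5 + (108*5)/5 = 7/5 + (⅕)*540 = 7/5 + 108 = 547/5 ≈ 109.40)
P(B, I) = 547/5
h = 9301894341229/135364473105 (h = 118564/276756 + (-1*(-244248))/((391289/(547/5))) = 118564*(1/276756) + 244248/((391289*(5/547))) = 29641/69189 + 244248/(1956445/547) = 29641/69189 + 244248*(547/1956445) = 29641/69189 + 133603656/1956445 = 9301894341229/135364473105 ≈ 68.717)
1/(h + R(-27, c)) = 1/(9301894341229/135364473105 + (136 + 16)) = 1/(9301894341229/135364473105 + 152) = 1/(29877294253189/135364473105) = 135364473105/29877294253189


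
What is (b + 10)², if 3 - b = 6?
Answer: 49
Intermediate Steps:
b = -3 (b = 3 - 1*6 = 3 - 6 = -3)
(b + 10)² = (-3 + 10)² = 7² = 49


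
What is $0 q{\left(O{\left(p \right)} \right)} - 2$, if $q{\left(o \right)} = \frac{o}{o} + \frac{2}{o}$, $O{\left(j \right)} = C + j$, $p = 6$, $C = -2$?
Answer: $-2$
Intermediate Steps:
$O{\left(j \right)} = -2 + j$
$q{\left(o \right)} = 1 + \frac{2}{o}$
$0 q{\left(O{\left(p \right)} \right)} - 2 = 0 \frac{2 + \left(-2 + 6\right)}{-2 + 6} - 2 = 0 \frac{2 + 4}{4} - 2 = 0 \cdot \frac{1}{4} \cdot 6 - 2 = 0 \cdot \frac{3}{2} - 2 = 0 - 2 = -2$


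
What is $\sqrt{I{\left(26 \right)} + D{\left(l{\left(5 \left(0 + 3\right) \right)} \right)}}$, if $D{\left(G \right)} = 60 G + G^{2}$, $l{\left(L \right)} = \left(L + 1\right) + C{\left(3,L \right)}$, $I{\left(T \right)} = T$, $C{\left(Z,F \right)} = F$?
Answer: $\sqrt{2847} \approx 53.357$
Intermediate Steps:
$l{\left(L \right)} = 1 + 2 L$ ($l{\left(L \right)} = \left(L + 1\right) + L = \left(1 + L\right) + L = 1 + 2 L$)
$D{\left(G \right)} = G^{2} + 60 G$
$\sqrt{I{\left(26 \right)} + D{\left(l{\left(5 \left(0 + 3\right) \right)} \right)}} = \sqrt{26 + \left(1 + 2 \cdot 5 \left(0 + 3\right)\right) \left(60 + \left(1 + 2 \cdot 5 \left(0 + 3\right)\right)\right)} = \sqrt{26 + \left(1 + 2 \cdot 5 \cdot 3\right) \left(60 + \left(1 + 2 \cdot 5 \cdot 3\right)\right)} = \sqrt{26 + \left(1 + 2 \cdot 15\right) \left(60 + \left(1 + 2 \cdot 15\right)\right)} = \sqrt{26 + \left(1 + 30\right) \left(60 + \left(1 + 30\right)\right)} = \sqrt{26 + 31 \left(60 + 31\right)} = \sqrt{26 + 31 \cdot 91} = \sqrt{26 + 2821} = \sqrt{2847}$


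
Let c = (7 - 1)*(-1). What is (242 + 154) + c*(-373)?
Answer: 2634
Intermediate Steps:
c = -6 (c = 6*(-1) = -6)
(242 + 154) + c*(-373) = (242 + 154) - 6*(-373) = 396 + 2238 = 2634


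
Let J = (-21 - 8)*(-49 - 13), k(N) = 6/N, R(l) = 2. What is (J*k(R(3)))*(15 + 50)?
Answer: 350610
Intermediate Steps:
J = 1798 (J = -29*(-62) = 1798)
(J*k(R(3)))*(15 + 50) = (1798*(6/2))*(15 + 50) = (1798*(6*(1/2)))*65 = (1798*3)*65 = 5394*65 = 350610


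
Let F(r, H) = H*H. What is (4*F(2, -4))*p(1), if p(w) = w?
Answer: 64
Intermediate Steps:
F(r, H) = H²
(4*F(2, -4))*p(1) = (4*(-4)²)*1 = (4*16)*1 = 64*1 = 64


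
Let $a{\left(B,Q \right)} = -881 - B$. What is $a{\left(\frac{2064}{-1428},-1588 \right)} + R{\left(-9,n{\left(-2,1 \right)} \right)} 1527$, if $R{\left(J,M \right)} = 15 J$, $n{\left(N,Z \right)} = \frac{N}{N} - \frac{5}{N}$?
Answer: $- \frac{24635922}{119} \approx -2.0702 \cdot 10^{5}$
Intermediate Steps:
$n{\left(N,Z \right)} = 1 - \frac{5}{N}$
$a{\left(\frac{2064}{-1428},-1588 \right)} + R{\left(-9,n{\left(-2,1 \right)} \right)} 1527 = \left(-881 - \frac{2064}{-1428}\right) + 15 \left(-9\right) 1527 = \left(-881 - 2064 \left(- \frac{1}{1428}\right)\right) - 206145 = \left(-881 - - \frac{172}{119}\right) - 206145 = \left(-881 + \frac{172}{119}\right) - 206145 = - \frac{104667}{119} - 206145 = - \frac{24635922}{119}$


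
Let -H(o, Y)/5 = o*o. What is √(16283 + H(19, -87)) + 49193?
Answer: 49193 + √14478 ≈ 49313.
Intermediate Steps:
H(o, Y) = -5*o² (H(o, Y) = -5*o*o = -5*o²)
√(16283 + H(19, -87)) + 49193 = √(16283 - 5*19²) + 49193 = √(16283 - 5*361) + 49193 = √(16283 - 1805) + 49193 = √14478 + 49193 = 49193 + √14478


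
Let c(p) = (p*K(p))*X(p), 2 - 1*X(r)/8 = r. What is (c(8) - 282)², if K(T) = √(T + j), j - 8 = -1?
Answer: 2291364 + 216576*√15 ≈ 3.1302e+6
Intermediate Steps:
j = 7 (j = 8 - 1 = 7)
X(r) = 16 - 8*r
K(T) = √(7 + T) (K(T) = √(T + 7) = √(7 + T))
c(p) = p*√(7 + p)*(16 - 8*p) (c(p) = (p*√(7 + p))*(16 - 8*p) = p*√(7 + p)*(16 - 8*p))
(c(8) - 282)² = (8*8*√(7 + 8)*(2 - 1*8) - 282)² = (8*8*√15*(2 - 8) - 282)² = (8*8*√15*(-6) - 282)² = (-384*√15 - 282)² = (-282 - 384*√15)²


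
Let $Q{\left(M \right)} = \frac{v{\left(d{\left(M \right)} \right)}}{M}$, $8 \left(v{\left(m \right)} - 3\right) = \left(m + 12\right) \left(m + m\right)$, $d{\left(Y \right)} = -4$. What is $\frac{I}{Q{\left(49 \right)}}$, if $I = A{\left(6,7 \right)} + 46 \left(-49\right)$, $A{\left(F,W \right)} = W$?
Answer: $\frac{110103}{5} \approx 22021.0$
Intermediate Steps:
$v{\left(m \right)} = 3 + \frac{m \left(12 + m\right)}{4}$ ($v{\left(m \right)} = 3 + \frac{\left(m + 12\right) \left(m + m\right)}{8} = 3 + \frac{\left(12 + m\right) 2 m}{8} = 3 + \frac{2 m \left(12 + m\right)}{8} = 3 + \frac{m \left(12 + m\right)}{4}$)
$Q{\left(M \right)} = - \frac{5}{M}$ ($Q{\left(M \right)} = \frac{3 + 3 \left(-4\right) + \frac{\left(-4\right)^{2}}{4}}{M} = \frac{3 - 12 + \frac{1}{4} \cdot 16}{M} = \frac{3 - 12 + 4}{M} = - \frac{5}{M}$)
$I = -2247$ ($I = 7 + 46 \left(-49\right) = 7 - 2254 = -2247$)
$\frac{I}{Q{\left(49 \right)}} = - \frac{2247}{\left(-5\right) \frac{1}{49}} = - \frac{2247}{- \frac{5}{49}} = \left(-2247\right) \left(- \frac{49}{5}\right) = \frac{110103}{5}$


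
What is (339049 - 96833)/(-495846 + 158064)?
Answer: -121108/168891 ≈ -0.71708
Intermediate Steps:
(339049 - 96833)/(-495846 + 158064) = 242216/(-337782) = 242216*(-1/337782) = -121108/168891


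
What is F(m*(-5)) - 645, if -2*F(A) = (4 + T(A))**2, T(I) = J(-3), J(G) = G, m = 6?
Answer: -1291/2 ≈ -645.50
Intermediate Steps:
T(I) = -3
F(A) = -1/2 (F(A) = -(4 - 3)**2/2 = -1/2*1**2 = -1/2*1 = -1/2)
F(m*(-5)) - 645 = -1/2 - 645 = -1291/2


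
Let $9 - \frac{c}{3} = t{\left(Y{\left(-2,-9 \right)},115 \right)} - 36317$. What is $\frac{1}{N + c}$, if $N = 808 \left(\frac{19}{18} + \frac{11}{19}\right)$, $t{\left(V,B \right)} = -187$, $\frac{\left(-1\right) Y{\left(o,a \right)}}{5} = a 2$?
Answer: $\frac{171}{18957005} \approx 9.0204 \cdot 10^{-6}$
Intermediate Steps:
$Y{\left(o,a \right)} = - 10 a$ ($Y{\left(o,a \right)} = - 5 a 2 = - 5 \cdot 2 a = - 10 a$)
$N = \frac{225836}{171}$ ($N = 808 \left(19 \cdot \frac{1}{18} + 11 \cdot \frac{1}{19}\right) = 808 \left(\frac{19}{18} + \frac{11}{19}\right) = 808 \cdot \frac{559}{342} = \frac{225836}{171} \approx 1320.7$)
$c = 109539$ ($c = 27 - 3 \left(-187 - 36317\right) = 27 - -109512 = 27 + 109512 = 109539$)
$\frac{1}{N + c} = \frac{1}{\frac{225836}{171} + 109539} = \frac{1}{\frac{18957005}{171}} = \frac{171}{18957005}$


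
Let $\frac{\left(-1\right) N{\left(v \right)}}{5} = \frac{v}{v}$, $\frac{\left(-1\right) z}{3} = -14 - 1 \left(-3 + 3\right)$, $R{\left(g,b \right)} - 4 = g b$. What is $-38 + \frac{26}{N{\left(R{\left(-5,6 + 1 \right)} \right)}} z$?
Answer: $- \frac{1282}{5} \approx -256.4$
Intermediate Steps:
$R{\left(g,b \right)} = 4 + b g$ ($R{\left(g,b \right)} = 4 + g b = 4 + b g$)
$z = 42$ ($z = - 3 \left(-14 - 1 \left(-3 + 3\right)\right) = - 3 \left(-14 - 1 \cdot 0\right) = - 3 \left(-14 - 0\right) = - 3 \left(-14 + 0\right) = \left(-3\right) \left(-14\right) = 42$)
$N{\left(v \right)} = -5$ ($N{\left(v \right)} = - 5 \frac{v}{v} = \left(-5\right) 1 = -5$)
$-38 + \frac{26}{N{\left(R{\left(-5,6 + 1 \right)} \right)}} z = -38 + \frac{26}{-5} \cdot 42 = -38 + 26 \left(- \frac{1}{5}\right) 42 = -38 - \frac{1092}{5} = - \frac{1282}{5}$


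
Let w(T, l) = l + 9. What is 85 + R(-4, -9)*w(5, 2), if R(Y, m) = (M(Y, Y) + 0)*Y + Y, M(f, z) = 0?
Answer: 41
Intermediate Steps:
w(T, l) = 9 + l
R(Y, m) = Y (R(Y, m) = (0 + 0)*Y + Y = 0*Y + Y = 0 + Y = Y)
85 + R(-4, -9)*w(5, 2) = 85 - 4*(9 + 2) = 85 - 4*11 = 85 - 44 = 41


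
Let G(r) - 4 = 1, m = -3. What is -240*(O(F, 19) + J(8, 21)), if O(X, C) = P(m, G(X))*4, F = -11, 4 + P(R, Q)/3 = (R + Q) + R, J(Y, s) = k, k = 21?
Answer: 9360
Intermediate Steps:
J(Y, s) = 21
G(r) = 5 (G(r) = 4 + 1 = 5)
P(R, Q) = -12 + 3*Q + 6*R (P(R, Q) = -12 + 3*((R + Q) + R) = -12 + 3*((Q + R) + R) = -12 + 3*(Q + 2*R) = -12 + (3*Q + 6*R) = -12 + 3*Q + 6*R)
O(X, C) = -60 (O(X, C) = (-12 + 3*5 + 6*(-3))*4 = (-12 + 15 - 18)*4 = -15*4 = -60)
-240*(O(F, 19) + J(8, 21)) = -240*(-60 + 21) = -240*(-39) = 9360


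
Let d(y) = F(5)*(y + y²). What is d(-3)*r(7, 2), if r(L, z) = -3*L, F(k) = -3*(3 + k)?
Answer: 3024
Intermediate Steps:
F(k) = -9 - 3*k
d(y) = -24*y - 24*y² (d(y) = (-9 - 3*5)*(y + y²) = (-9 - 15)*(y + y²) = -24*(y + y²) = -24*y - 24*y²)
d(-3)*r(7, 2) = (-24*(-3)*(1 - 3))*(-3*7) = -24*(-3)*(-2)*(-21) = -144*(-21) = 3024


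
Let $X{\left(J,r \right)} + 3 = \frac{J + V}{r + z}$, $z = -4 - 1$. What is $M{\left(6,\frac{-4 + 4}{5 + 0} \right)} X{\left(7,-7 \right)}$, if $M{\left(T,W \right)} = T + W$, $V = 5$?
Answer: $-24$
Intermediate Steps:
$z = -5$ ($z = -4 - 1 = -5$)
$X{\left(J,r \right)} = -3 + \frac{5 + J}{-5 + r}$ ($X{\left(J,r \right)} = -3 + \frac{J + 5}{r - 5} = -3 + \frac{5 + J}{-5 + r}$)
$M{\left(6,\frac{-4 + 4}{5 + 0} \right)} X{\left(7,-7 \right)} = \left(6 + \frac{-4 + 4}{5 + 0}\right) \frac{20 + 7 - -21}{-5 - 7} = \left(6 + \frac{0}{5}\right) \frac{20 + 7 + 21}{-12} = \left(6 + 0 \cdot \frac{1}{5}\right) \left(\left(- \frac{1}{12}\right) 48\right) = \left(6 + 0\right) \left(-4\right) = 6 \left(-4\right) = -24$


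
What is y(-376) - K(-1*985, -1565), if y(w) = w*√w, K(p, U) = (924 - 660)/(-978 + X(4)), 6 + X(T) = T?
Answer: 66/245 - 752*I*√94 ≈ 0.26939 - 7290.9*I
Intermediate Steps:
X(T) = -6 + T
K(p, U) = -66/245 (K(p, U) = (924 - 660)/(-978 + (-6 + 4)) = 264/(-978 - 2) = 264/(-980) = 264*(-1/980) = -66/245)
y(w) = w^(3/2)
y(-376) - K(-1*985, -1565) = (-376)^(3/2) - 1*(-66/245) = -752*I*√94 + 66/245 = 66/245 - 752*I*√94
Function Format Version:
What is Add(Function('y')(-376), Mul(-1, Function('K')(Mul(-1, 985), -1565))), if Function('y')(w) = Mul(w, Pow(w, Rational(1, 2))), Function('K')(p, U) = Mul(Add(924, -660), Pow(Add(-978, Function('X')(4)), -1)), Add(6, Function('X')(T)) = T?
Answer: Add(Rational(66, 245), Mul(-752, I, Pow(94, Rational(1, 2)))) ≈ Add(0.26939, Mul(-7290.9, I))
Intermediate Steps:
Function('X')(T) = Add(-6, T)
Function('K')(p, U) = Rational(-66, 245) (Function('K')(p, U) = Mul(Add(924, -660), Pow(Add(-978, Add(-6, 4)), -1)) = Mul(264, Pow(Add(-978, -2), -1)) = Mul(264, Pow(-980, -1)) = Mul(264, Rational(-1, 980)) = Rational(-66, 245))
Function('y')(w) = Pow(w, Rational(3, 2))
Add(Function('y')(-376), Mul(-1, Function('K')(Mul(-1, 985), -1565))) = Add(Pow(-376, Rational(3, 2)), Mul(-1, Rational(-66, 245))) = Add(Mul(-752, I, Pow(94, Rational(1, 2))), Rational(66, 245)) = Add(Rational(66, 245), Mul(-752, I, Pow(94, Rational(1, 2))))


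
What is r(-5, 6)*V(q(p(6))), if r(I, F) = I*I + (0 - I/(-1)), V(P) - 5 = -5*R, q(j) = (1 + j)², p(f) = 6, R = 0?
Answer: 100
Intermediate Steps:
V(P) = 5 (V(P) = 5 - 5*0 = 5 + 0 = 5)
r(I, F) = I + I² (r(I, F) = I² + (0 - I*(-1)) = I² + (0 - (-1)*I) = I² + (0 + I) = I² + I = I + I²)
r(-5, 6)*V(q(p(6))) = -5*(1 - 5)*5 = -5*(-4)*5 = 20*5 = 100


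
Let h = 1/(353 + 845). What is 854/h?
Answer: 1023092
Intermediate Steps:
h = 1/1198 ≈ 0.00083472
854/h = 854/(1/1198) = 854*1198 = 1023092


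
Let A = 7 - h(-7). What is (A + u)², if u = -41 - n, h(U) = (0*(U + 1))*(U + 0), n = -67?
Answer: 1089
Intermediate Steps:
h(U) = 0 (h(U) = (0*(1 + U))*U = 0*U = 0)
u = 26 (u = -41 - 1*(-67) = -41 + 67 = 26)
A = 7 (A = 7 - 1*0 = 7 + 0 = 7)
(A + u)² = (7 + 26)² = 33² = 1089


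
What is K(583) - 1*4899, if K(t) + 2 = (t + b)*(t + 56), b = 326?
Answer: 575950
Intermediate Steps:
K(t) = -2 + (56 + t)*(326 + t) (K(t) = -2 + (t + 326)*(t + 56) = -2 + (326 + t)*(56 + t) = -2 + (56 + t)*(326 + t))
K(583) - 1*4899 = (18254 + 583² + 382*583) - 1*4899 = (18254 + 339889 + 222706) - 4899 = 580849 - 4899 = 575950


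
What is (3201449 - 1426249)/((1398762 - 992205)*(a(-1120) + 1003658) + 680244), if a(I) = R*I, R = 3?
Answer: 177520/40667883423 ≈ 4.3651e-6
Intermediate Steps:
a(I) = 3*I
(3201449 - 1426249)/((1398762 - 992205)*(a(-1120) + 1003658) + 680244) = (3201449 - 1426249)/((1398762 - 992205)*(3*(-1120) + 1003658) + 680244) = 1775200/(406557*(-3360 + 1003658) + 680244) = 1775200/(406557*1000298 + 680244) = 1775200/(406678153986 + 680244) = 1775200/406678834230 = 1775200*(1/406678834230) = 177520/40667883423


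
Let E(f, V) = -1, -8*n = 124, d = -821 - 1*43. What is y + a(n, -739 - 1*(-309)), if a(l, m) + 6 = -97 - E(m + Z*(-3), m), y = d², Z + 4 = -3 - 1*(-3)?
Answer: 746394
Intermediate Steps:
Z = -4 (Z = -4 + (-3 - 1*(-3)) = -4 + (-3 + 3) = -4 + 0 = -4)
d = -864 (d = -821 - 43 = -864)
y = 746496 (y = (-864)² = 746496)
n = -31/2 (n = -⅛*124 = -31/2 ≈ -15.500)
a(l, m) = -102 (a(l, m) = -6 + (-97 - 1*(-1)) = -6 + (-97 + 1) = -6 - 96 = -102)
y + a(n, -739 - 1*(-309)) = 746496 - 102 = 746394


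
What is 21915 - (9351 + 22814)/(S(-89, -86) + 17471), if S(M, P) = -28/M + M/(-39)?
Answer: 1329051820695/60650854 ≈ 21913.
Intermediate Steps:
S(M, P) = -28/M - M/39 (S(M, P) = -28/M + M*(-1/39) = -28/M - M/39)
21915 - (9351 + 22814)/(S(-89, -86) + 17471) = 21915 - (9351 + 22814)/((-28/(-89) - 1/39*(-89)) + 17471) = 21915 - 32165/((-28*(-1/89) + 89/39) + 17471) = 21915 - 32165/((28/89 + 89/39) + 17471) = 21915 - 32165/(9013/3471 + 17471) = 21915 - 32165/60650854/3471 = 21915 - 32165*3471/60650854 = 21915 - 1*111644715/60650854 = 21915 - 111644715/60650854 = 1329051820695/60650854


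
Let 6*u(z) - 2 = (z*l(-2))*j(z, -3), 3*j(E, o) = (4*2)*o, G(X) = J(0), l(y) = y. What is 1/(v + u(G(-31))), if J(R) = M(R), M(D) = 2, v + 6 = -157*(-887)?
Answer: 3/417776 ≈ 7.1809e-6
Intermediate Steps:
v = 139253 (v = -6 - 157*(-887) = -6 + 139259 = 139253)
J(R) = 2
G(X) = 2
j(E, o) = 8*o/3 (j(E, o) = ((4*2)*o)/3 = (8*o)/3 = 8*o/3)
u(z) = ⅓ + 8*z/3 (u(z) = ⅓ + ((z*(-2))*((8/3)*(-3)))/6 = ⅓ + (-2*z*(-8))/6 = ⅓ + (16*z)/6 = ⅓ + 8*z/3)
1/(v + u(G(-31))) = 1/(139253 + (⅓ + (8/3)*2)) = 1/(139253 + (⅓ + 16/3)) = 1/(139253 + 17/3) = 1/(417776/3) = 3/417776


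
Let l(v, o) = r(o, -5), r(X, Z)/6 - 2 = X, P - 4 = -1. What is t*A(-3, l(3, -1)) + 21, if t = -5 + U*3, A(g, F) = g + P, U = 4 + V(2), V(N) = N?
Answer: 21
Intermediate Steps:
P = 3 (P = 4 - 1 = 3)
r(X, Z) = 12 + 6*X
l(v, o) = 12 + 6*o
U = 6 (U = 4 + 2 = 6)
A(g, F) = 3 + g (A(g, F) = g + 3 = 3 + g)
t = 13 (t = -5 + 6*3 = -5 + 18 = 13)
t*A(-3, l(3, -1)) + 21 = 13*(3 - 3) + 21 = 13*0 + 21 = 0 + 21 = 21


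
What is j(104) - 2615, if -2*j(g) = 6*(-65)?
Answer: -2420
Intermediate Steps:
j(g) = 195 (j(g) = -3*(-65) = -½*(-390) = 195)
j(104) - 2615 = 195 - 2615 = -2420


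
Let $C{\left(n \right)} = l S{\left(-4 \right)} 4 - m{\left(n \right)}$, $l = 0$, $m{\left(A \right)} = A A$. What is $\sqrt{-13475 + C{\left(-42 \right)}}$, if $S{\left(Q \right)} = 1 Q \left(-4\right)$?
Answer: $7 i \sqrt{311} \approx 123.45 i$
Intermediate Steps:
$m{\left(A \right)} = A^{2}$
$S{\left(Q \right)} = - 4 Q$ ($S{\left(Q \right)} = Q \left(-4\right) = - 4 Q$)
$C{\left(n \right)} = - n^{2}$ ($C{\left(n \right)} = 0 \left(\left(-4\right) \left(-4\right)\right) 4 - n^{2} = 0 \cdot 16 \cdot 4 - n^{2} = 0 \cdot 4 - n^{2} = 0 - n^{2} = - n^{2}$)
$\sqrt{-13475 + C{\left(-42 \right)}} = \sqrt{-13475 - \left(-42\right)^{2}} = \sqrt{-13475 - 1764} = \sqrt{-15239} = 7 i \sqrt{311}$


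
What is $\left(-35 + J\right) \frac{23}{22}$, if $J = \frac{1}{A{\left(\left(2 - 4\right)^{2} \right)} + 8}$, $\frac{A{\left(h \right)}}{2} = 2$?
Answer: $- \frac{9637}{264} \approx -36.504$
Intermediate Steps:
$A{\left(h \right)} = 4$ ($A{\left(h \right)} = 2 \cdot 2 = 4$)
$J = \frac{1}{12}$ ($J = \frac{1}{4 + 8} = \frac{1}{12} \approx 0.083333$)
$\left(-35 + J\right) \frac{23}{22} = \left(-35 + \frac{1}{12}\right) \frac{23}{22} = - \frac{419 \cdot 23 \cdot \frac{1}{22}}{12} = \left(- \frac{419}{12}\right) \frac{23}{22} = - \frac{9637}{264}$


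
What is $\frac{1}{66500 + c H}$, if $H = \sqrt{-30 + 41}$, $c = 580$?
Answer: $\frac{665}{44185496} - \frac{29 \sqrt{11}}{220927480} \approx 1.4615 \cdot 10^{-5}$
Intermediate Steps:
$H = \sqrt{11} \approx 3.3166$
$\frac{1}{66500 + c H} = \frac{1}{66500 + 580 \sqrt{11}}$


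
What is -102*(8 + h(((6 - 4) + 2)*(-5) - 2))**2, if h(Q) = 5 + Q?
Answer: -8262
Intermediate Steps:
-102*(8 + h(((6 - 4) + 2)*(-5) - 2))**2 = -102*(8 + (5 + (((6 - 4) + 2)*(-5) - 2)))**2 = -102*(8 + (5 + ((2 + 2)*(-5) - 2)))**2 = -102*(8 + (5 + (4*(-5) - 2)))**2 = -102*(8 + (5 + (-20 - 2)))**2 = -102*(8 + (5 - 22))**2 = -102*(8 - 17)**2 = -102*(-9)**2 = -102*81 = -8262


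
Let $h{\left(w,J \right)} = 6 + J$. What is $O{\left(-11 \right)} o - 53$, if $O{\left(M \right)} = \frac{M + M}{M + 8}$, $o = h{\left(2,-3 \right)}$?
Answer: $-31$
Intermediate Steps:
$o = 3$ ($o = 6 - 3 = 3$)
$O{\left(M \right)} = \frac{2 M}{8 + M}$
$O{\left(-11 \right)} o - 53 = 2 \left(-11\right) \frac{1}{8 - 11} \cdot 3 - 53 = 2 \left(-11\right) \frac{1}{-3} \cdot 3 - 53 = 2 \left(-11\right) \left(- \frac{1}{3}\right) 3 - 53 = \frac{22}{3} \cdot 3 - 53 = 22 - 53 = -31$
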